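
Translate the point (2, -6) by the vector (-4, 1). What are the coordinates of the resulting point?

Translation by (-4, 1) (homogeneous matrix [[1, 0, -4], [0, 1, 1], [0, 0, 1]]):
x' = 2 + -4 = -2
y' = -6 + 1 = -5
Result: (-2, -5)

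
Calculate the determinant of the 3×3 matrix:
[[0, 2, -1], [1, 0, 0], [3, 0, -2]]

Expansion along first row:
det = 0·det([[0,0],[0,-2]]) - 2·det([[1,0],[3,-2]]) + -1·det([[1,0],[3,0]])
    = 0·(0·-2 - 0·0) - 2·(1·-2 - 0·3) + -1·(1·0 - 0·3)
    = 0·0 - 2·-2 + -1·0
    = 0 + 4 + 0 = 4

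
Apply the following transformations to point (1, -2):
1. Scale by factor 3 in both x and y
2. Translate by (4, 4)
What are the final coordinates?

Step 1: Scale (1, -2) by 3 → (3, -6)
Step 2: Translate by (4, 4) → (7, -2)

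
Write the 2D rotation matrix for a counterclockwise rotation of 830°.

Rotation matrix formula: [[cos θ, -sin θ], [sin θ, cos θ]]
For θ = 830°:
cos(830°) = -0.3420
sin(830°) = 0.9397
Result: [[-0.3420, -0.9397], [0.9397, -0.3420]]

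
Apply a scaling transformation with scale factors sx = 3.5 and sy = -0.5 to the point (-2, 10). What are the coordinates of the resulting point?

Scaling matrix:
[[3.50, 0], [0, -0.50]]
Result: (-2 × 3.5, 10 × -0.5) = (-7, -5)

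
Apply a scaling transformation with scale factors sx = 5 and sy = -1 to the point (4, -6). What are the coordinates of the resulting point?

Scaling matrix:
[[5, 0], [0, -1]]
Result: (4 × 5, -6 × -1) = (20, 6)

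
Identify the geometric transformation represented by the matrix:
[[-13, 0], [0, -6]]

This matrix represents: non-uniform scaling by sx = -13, sy = -6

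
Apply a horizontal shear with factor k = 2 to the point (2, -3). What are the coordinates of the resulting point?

Shear matrix for horizontal shear with factor k = 2:
[[1, 2], [0, 1]]
Result: (2, -3) → (-4, -3)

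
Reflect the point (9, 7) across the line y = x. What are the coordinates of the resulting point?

Reflection across line y = x: (9, 7) → (7, 9)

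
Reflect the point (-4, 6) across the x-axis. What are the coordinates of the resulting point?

Reflection across x-axis: (-4, 6) → (-4, -6)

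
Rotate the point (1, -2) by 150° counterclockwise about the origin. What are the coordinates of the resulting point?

Rotation matrix for 150°: [[cos 150°, -sin 150°], [sin 150°, cos 150°]] ≈ [[-0.866025, -0.500000], [0.500000, -0.866025]]
[[-0.866025, -0.500000], [0.500000, -0.866025]] × [1, -2]ᵀ ≈ [0.1340, 2.2321]ᵀ
Result: (0.1340, 2.2321)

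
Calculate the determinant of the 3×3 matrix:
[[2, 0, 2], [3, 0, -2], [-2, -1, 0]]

Expansion along first row:
det = 2·det([[0,-2],[-1,0]]) - 0·det([[3,-2],[-2,0]]) + 2·det([[3,0],[-2,-1]])
    = 2·(0·0 - -2·-1) - 0·(3·0 - -2·-2) + 2·(3·-1 - 0·-2)
    = 2·-2 - 0·-4 + 2·-3
    = -4 + 0 + -6 = -10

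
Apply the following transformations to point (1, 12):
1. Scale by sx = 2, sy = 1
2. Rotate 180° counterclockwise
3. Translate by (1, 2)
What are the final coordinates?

Step 1: Scale → (2, 12)
Step 2: Rotate 180° → (-2, -12)
Step 3: Translate → (-1, -10)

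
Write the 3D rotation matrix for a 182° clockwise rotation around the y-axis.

Rotation matrix for clockwise 182° around y-axis:
A clockwise rotation by 182° is a counterclockwise rotation by -182°.
cos(-182°) = -0.9994, sin(-182°) = 0.0349
Result: [[-0.9994, 0, 0.0349], [0, 1, 0], [-0.0349, 0, -0.9994]]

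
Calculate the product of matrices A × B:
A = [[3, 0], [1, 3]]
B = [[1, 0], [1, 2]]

Matrix multiplication:
C[0][0] = 3×1 + 0×1 = 3
C[0][1] = 3×0 + 0×2 = 0
C[1][0] = 1×1 + 3×1 = 4
C[1][1] = 1×0 + 3×2 = 6
Result: [[3, 0], [4, 6]]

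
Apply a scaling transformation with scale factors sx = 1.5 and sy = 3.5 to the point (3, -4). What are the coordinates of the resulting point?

Scaling matrix:
[[1.50, 0], [0, 3.50]]
Result: (3 × 1.5, -4 × 3.5) = (4.5, -14)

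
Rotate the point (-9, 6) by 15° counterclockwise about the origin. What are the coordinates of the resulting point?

Rotation matrix for 15°: [[cos 15°, -sin 15°], [sin 15°, cos 15°]] ≈ [[0.965926, -0.258819], [0.258819, 0.965926]]
[[0.965926, -0.258819], [0.258819, 0.965926]] × [-9, 6]ᵀ ≈ [-10.2462, 3.4662]ᵀ
Result: (-10.2462, 3.4662)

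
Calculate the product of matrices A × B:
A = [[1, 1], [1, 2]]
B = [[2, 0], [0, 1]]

Matrix multiplication:
C[0][0] = 1×2 + 1×0 = 2
C[0][1] = 1×0 + 1×1 = 1
C[1][0] = 1×2 + 2×0 = 2
C[1][1] = 1×0 + 2×1 = 2
Result: [[2, 1], [2, 2]]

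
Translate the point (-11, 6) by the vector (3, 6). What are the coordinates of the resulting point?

Translation by (3, 6) (homogeneous matrix [[1, 0, 3], [0, 1, 6], [0, 0, 1]]):
x' = -11 + 3 = -8
y' = 6 + 6 = 12
Result: (-8, 12)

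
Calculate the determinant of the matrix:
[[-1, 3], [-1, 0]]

For a 2×2 matrix [[a, b], [c, d]], det = ad - bc
det = (-1)(0) - (3)(-1) = 0 - -3 = 3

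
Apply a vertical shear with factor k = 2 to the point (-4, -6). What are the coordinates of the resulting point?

Shear matrix for vertical shear with factor k = 2:
[[1, 0], [2, 1]]
Result: (-4, -6) → (-4, -14)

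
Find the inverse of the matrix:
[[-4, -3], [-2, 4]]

For [[a,b],[c,d]], inverse = (1/det)·[[d,-b],[-c,a]]
det = (-4)(4) - (-3)(-2) = -16 - 6 = -22
Inverse = (1/-22)·[[4, 3], [2, -4]]
= [[-2/11, -3/22], [-1/11, 2/11]]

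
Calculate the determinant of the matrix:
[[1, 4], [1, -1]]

For a 2×2 matrix [[a, b], [c, d]], det = ad - bc
det = (1)(-1) - (4)(1) = -1 - 4 = -5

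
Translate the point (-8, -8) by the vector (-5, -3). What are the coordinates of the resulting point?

Translation by (-5, -3) (homogeneous matrix [[1, 0, -5], [0, 1, -3], [0, 0, 1]]):
x' = -8 + -5 = -13
y' = -8 + -3 = -11
Result: (-13, -11)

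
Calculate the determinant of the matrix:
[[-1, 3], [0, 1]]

For a 2×2 matrix [[a, b], [c, d]], det = ad - bc
det = (-1)(1) - (3)(0) = -1 - 0 = -1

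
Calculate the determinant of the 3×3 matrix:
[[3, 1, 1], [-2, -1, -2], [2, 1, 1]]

Expansion along first row:
det = 3·det([[-1,-2],[1,1]]) - 1·det([[-2,-2],[2,1]]) + 1·det([[-2,-1],[2,1]])
    = 3·(-1·1 - -2·1) - 1·(-2·1 - -2·2) + 1·(-2·1 - -1·2)
    = 3·1 - 1·2 + 1·0
    = 3 + -2 + 0 = 1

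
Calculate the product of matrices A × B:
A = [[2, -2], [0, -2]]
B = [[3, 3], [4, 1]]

Matrix multiplication:
C[0][0] = 2×3 + -2×4 = -2
C[0][1] = 2×3 + -2×1 = 4
C[1][0] = 0×3 + -2×4 = -8
C[1][1] = 0×3 + -2×1 = -2
Result: [[-2, 4], [-8, -2]]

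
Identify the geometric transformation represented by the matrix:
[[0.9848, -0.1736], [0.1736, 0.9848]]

This matrix represents: rotation by 10° counterclockwise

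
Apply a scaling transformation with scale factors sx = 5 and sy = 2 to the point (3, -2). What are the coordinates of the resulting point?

Scaling matrix:
[[5, 0], [0, 2]]
Result: (3 × 5, -2 × 2) = (15, -4)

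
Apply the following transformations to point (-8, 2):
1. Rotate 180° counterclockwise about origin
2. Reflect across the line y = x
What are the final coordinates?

Step 1: Rotate 180° → (8, -2)
Step 2: Reflect across line y = x → (-2, 8)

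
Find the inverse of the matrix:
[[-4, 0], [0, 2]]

For [[a,b],[c,d]], inverse = (1/det)·[[d,-b],[-c,a]]
det = (-4)(2) - (0)(0) = -8 - 0 = -8
Inverse = (1/-8)·[[2, 0], [0, -4]]
= [[-1/4, 0], [0, 1/2]]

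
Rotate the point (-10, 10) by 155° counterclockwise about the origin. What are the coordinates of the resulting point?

Rotation matrix for 155°: [[cos 155°, -sin 155°], [sin 155°, cos 155°]] ≈ [[-0.906308, -0.422618], [0.422618, -0.906308]]
[[-0.906308, -0.422618], [0.422618, -0.906308]] × [-10, 10]ᵀ ≈ [4.8369, -13.2893]ᵀ
Result: (4.8369, -13.2893)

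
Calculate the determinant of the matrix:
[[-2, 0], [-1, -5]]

For a 2×2 matrix [[a, b], [c, d]], det = ad - bc
det = (-2)(-5) - (0)(-1) = 10 - 0 = 10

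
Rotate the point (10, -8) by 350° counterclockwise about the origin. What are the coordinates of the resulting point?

Rotation matrix for 350°: [[cos 350°, -sin 350°], [sin 350°, cos 350°]] ≈ [[0.984808, 0.173648], [-0.173648, 0.984808]]
[[0.984808, 0.173648], [-0.173648, 0.984808]] × [10, -8]ᵀ ≈ [8.4589, -9.6149]ᵀ
Result: (8.4589, -9.6149)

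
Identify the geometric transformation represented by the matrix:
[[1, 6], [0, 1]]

This matrix represents: horizontal shear with factor 6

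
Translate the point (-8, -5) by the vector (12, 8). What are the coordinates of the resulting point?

Translation by (12, 8) (homogeneous matrix [[1, 0, 12], [0, 1, 8], [0, 0, 1]]):
x' = -8 + 12 = 4
y' = -5 + 8 = 3
Result: (4, 3)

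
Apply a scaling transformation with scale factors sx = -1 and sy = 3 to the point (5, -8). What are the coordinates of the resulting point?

Scaling matrix:
[[-1, 0], [0, 3]]
Result: (5 × -1, -8 × 3) = (-5, -24)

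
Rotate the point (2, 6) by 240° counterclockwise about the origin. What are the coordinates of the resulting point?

Rotation matrix for 240°: [[cos 240°, -sin 240°], [sin 240°, cos 240°]] ≈ [[-0.500000, 0.866025], [-0.866025, -0.500000]]
[[-0.500000, 0.866025], [-0.866025, -0.500000]] × [2, 6]ᵀ ≈ [4.1962, -4.7321]ᵀ
Result: (4.1962, -4.7321)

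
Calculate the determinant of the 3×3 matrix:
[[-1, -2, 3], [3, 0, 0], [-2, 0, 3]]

Expansion along first row:
det = -1·det([[0,0],[0,3]]) - -2·det([[3,0],[-2,3]]) + 3·det([[3,0],[-2,0]])
    = -1·(0·3 - 0·0) - -2·(3·3 - 0·-2) + 3·(3·0 - 0·-2)
    = -1·0 - -2·9 + 3·0
    = 0 + 18 + 0 = 18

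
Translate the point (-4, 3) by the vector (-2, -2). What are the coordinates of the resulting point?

Translation by (-2, -2) (homogeneous matrix [[1, 0, -2], [0, 1, -2], [0, 0, 1]]):
x' = -4 + -2 = -6
y' = 3 + -2 = 1
Result: (-6, 1)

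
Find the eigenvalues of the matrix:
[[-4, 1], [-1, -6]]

Characteristic equation: det(A - λI) = 0
λ² - (trace)λ + (det) = 0
trace = -4 + -6 = -10, det = (-4)(-6) - (1)(-1) = 25
λ² - (-10)λ + (25) = 0
λ = (-10 ± √((-10)² - 4·(25))) / 2 = (-10 ± √0) / 2
Solving: λ = -5, -5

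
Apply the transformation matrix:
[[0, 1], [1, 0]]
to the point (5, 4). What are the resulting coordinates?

Matrix multiplication:
[[0, 1], [1, 0]] × [5, 4]ᵀ
= [(0)(5) + (1)(4), (1)(5) + (0)(4)]ᵀ
= [4, 5]ᵀ
Result: (4, 5)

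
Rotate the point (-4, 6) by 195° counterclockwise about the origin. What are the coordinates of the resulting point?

Rotation matrix for 195°: [[cos 195°, -sin 195°], [sin 195°, cos 195°]] ≈ [[-0.965926, 0.258819], [-0.258819, -0.965926]]
[[-0.965926, 0.258819], [-0.258819, -0.965926]] × [-4, 6]ᵀ ≈ [5.4166, -4.7603]ᵀ
Result: (5.4166, -4.7603)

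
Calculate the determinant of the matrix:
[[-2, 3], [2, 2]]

For a 2×2 matrix [[a, b], [c, d]], det = ad - bc
det = (-2)(2) - (3)(2) = -4 - 6 = -10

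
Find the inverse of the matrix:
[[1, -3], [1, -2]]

For [[a,b],[c,d]], inverse = (1/det)·[[d,-b],[-c,a]]
det = (1)(-2) - (-3)(1) = -2 - -3 = 1
Inverse = [[-2, 3], [-1, 1]]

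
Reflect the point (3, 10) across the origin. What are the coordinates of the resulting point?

Reflection across origin: (3, 10) → (-3, -10)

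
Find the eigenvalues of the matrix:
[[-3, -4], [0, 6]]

Characteristic equation: det(A - λI) = 0
λ² - (trace)λ + (det) = 0
trace = -3 + 6 = 3, det = (-3)(6) - (-4)(0) = -18
λ² - (3)λ + (-18) = 0
λ = (3 ± √((3)² - 4·(-18))) / 2 = (3 ± √81) / 2
Solving: λ = -3, 6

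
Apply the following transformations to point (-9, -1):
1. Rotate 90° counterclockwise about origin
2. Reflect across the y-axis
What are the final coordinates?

Step 1: Rotate 90° → (1, -9)
Step 2: Reflect across y-axis → (-1, -9)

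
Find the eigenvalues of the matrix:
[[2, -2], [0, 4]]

Characteristic equation: det(A - λI) = 0
λ² - (trace)λ + (det) = 0
trace = 2 + 4 = 6, det = (2)(4) - (-2)(0) = 8
λ² - (6)λ + (8) = 0
λ = (6 ± √((6)² - 4·(8))) / 2 = (6 ± √4) / 2
Solving: λ = 2, 4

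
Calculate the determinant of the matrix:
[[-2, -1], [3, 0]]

For a 2×2 matrix [[a, b], [c, d]], det = ad - bc
det = (-2)(0) - (-1)(3) = 0 - -3 = 3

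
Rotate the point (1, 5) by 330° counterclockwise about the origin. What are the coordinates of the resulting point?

Rotation matrix for 330°: [[cos 330°, -sin 330°], [sin 330°, cos 330°]] ≈ [[0.866025, 0.500000], [-0.500000, 0.866025]]
[[0.866025, 0.500000], [-0.500000, 0.866025]] × [1, 5]ᵀ ≈ [3.3660, 3.8301]ᵀ
Result: (3.3660, 3.8301)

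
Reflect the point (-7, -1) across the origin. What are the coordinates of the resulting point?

Reflection across origin: (-7, -1) → (7, 1)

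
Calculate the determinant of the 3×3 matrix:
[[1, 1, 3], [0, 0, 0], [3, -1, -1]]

Expansion along first row:
det = 1·det([[0,0],[-1,-1]]) - 1·det([[0,0],[3,-1]]) + 3·det([[0,0],[3,-1]])
    = 1·(0·-1 - 0·-1) - 1·(0·-1 - 0·3) + 3·(0·-1 - 0·3)
    = 1·0 - 1·0 + 3·0
    = 0 + 0 + 0 = 0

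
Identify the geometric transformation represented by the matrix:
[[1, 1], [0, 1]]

This matrix represents: horizontal shear with factor 1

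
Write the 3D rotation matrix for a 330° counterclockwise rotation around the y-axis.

Rotation matrix for counterclockwise 330° around y-axis:
cos(330°) = √3/2, sin(330°) = -1/2
Result: [[√3/2, 0, -1/2], [0, 1, 0], [1/2, 0, √3/2]]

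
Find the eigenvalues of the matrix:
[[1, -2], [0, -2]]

Characteristic equation: det(A - λI) = 0
λ² - (trace)λ + (det) = 0
trace = 1 + -2 = -1, det = (1)(-2) - (-2)(0) = -2
λ² - (-1)λ + (-2) = 0
λ = (-1 ± √((-1)² - 4·(-2))) / 2 = (-1 ± √9) / 2
Solving: λ = -2, 1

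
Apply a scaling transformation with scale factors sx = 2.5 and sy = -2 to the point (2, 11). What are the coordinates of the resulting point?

Scaling matrix:
[[2.50, 0], [0, -2]]
Result: (2 × 2.5, 11 × -2) = (5, -22)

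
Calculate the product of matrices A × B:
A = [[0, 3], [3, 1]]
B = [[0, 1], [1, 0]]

Matrix multiplication:
C[0][0] = 0×0 + 3×1 = 3
C[0][1] = 0×1 + 3×0 = 0
C[1][0] = 3×0 + 1×1 = 1
C[1][1] = 3×1 + 1×0 = 3
Result: [[3, 0], [1, 3]]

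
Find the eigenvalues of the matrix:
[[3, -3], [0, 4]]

Characteristic equation: det(A - λI) = 0
λ² - (trace)λ + (det) = 0
trace = 3 + 4 = 7, det = (3)(4) - (-3)(0) = 12
λ² - (7)λ + (12) = 0
λ = (7 ± √((7)² - 4·(12))) / 2 = (7 ± √1) / 2
Solving: λ = 3, 4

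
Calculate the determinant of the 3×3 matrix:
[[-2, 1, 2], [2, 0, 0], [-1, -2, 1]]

Expansion along first row:
det = -2·det([[0,0],[-2,1]]) - 1·det([[2,0],[-1,1]]) + 2·det([[2,0],[-1,-2]])
    = -2·(0·1 - 0·-2) - 1·(2·1 - 0·-1) + 2·(2·-2 - 0·-1)
    = -2·0 - 1·2 + 2·-4
    = 0 + -2 + -8 = -10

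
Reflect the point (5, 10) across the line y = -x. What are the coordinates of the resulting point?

Reflection across line y = -x: (5, 10) → (-10, -5)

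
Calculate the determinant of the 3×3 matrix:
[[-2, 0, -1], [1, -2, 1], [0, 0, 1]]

Expansion along first row:
det = -2·det([[-2,1],[0,1]]) - 0·det([[1,1],[0,1]]) + -1·det([[1,-2],[0,0]])
    = -2·(-2·1 - 1·0) - 0·(1·1 - 1·0) + -1·(1·0 - -2·0)
    = -2·-2 - 0·1 + -1·0
    = 4 + 0 + 0 = 4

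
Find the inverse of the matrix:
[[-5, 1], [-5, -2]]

For [[a,b],[c,d]], inverse = (1/det)·[[d,-b],[-c,a]]
det = (-5)(-2) - (1)(-5) = 10 - -5 = 15
Inverse = (1/15)·[[-2, -1], [5, -5]]
= [[-2/15, -1/15], [1/3, -1/3]]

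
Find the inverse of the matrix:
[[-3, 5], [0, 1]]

For [[a,b],[c,d]], inverse = (1/det)·[[d,-b],[-c,a]]
det = (-3)(1) - (5)(0) = -3 - 0 = -3
Inverse = (1/-3)·[[1, -5], [0, -3]]
= [[-1/3, 5/3], [0, 1]]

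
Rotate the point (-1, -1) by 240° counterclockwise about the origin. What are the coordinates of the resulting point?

Rotation matrix for 240°: [[cos 240°, -sin 240°], [sin 240°, cos 240°]] ≈ [[-0.500000, 0.866025], [-0.866025, -0.500000]]
[[-0.500000, 0.866025], [-0.866025, -0.500000]] × [-1, -1]ᵀ ≈ [-0.3660, 1.3660]ᵀ
Result: (-0.3660, 1.3660)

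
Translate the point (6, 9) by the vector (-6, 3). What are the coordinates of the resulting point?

Translation by (-6, 3) (homogeneous matrix [[1, 0, -6], [0, 1, 3], [0, 0, 1]]):
x' = 6 + -6 = 0
y' = 9 + 3 = 12
Result: (0, 12)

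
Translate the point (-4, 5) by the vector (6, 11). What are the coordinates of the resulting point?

Translation by (6, 11) (homogeneous matrix [[1, 0, 6], [0, 1, 11], [0, 0, 1]]):
x' = -4 + 6 = 2
y' = 5 + 11 = 16
Result: (2, 16)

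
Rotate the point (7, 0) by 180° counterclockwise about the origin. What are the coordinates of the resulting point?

Rotation matrix for 180°: [[cos 180°, -sin 180°], [sin 180°, cos 180°]] = [[-1, 0], [0, -1]]
[[-1, 0], [0, -1]] × [7, 0]ᵀ = [-7, 0]ᵀ
Result: (-7, 0)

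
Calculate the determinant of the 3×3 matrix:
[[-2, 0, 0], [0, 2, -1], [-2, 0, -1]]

Expansion along first row:
det = -2·det([[2,-1],[0,-1]]) - 0·det([[0,-1],[-2,-1]]) + 0·det([[0,2],[-2,0]])
    = -2·(2·-1 - -1·0) - 0·(0·-1 - -1·-2) + 0·(0·0 - 2·-2)
    = -2·-2 - 0·-2 + 0·4
    = 4 + 0 + 0 = 4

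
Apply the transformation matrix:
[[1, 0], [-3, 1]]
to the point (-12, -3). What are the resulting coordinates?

Matrix multiplication:
[[1, 0], [-3, 1]] × [-12, -3]ᵀ
= [(1)(-12) + (0)(-3), (-3)(-12) + (1)(-3)]ᵀ
= [-12, 33]ᵀ
Result: (-12, 33)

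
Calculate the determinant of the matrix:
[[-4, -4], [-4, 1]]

For a 2×2 matrix [[a, b], [c, d]], det = ad - bc
det = (-4)(1) - (-4)(-4) = -4 - 16 = -20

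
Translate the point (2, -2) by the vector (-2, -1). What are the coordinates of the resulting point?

Translation by (-2, -1) (homogeneous matrix [[1, 0, -2], [0, 1, -1], [0, 0, 1]]):
x' = 2 + -2 = 0
y' = -2 + -1 = -3
Result: (0, -3)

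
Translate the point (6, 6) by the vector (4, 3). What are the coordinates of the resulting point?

Translation by (4, 3) (homogeneous matrix [[1, 0, 4], [0, 1, 3], [0, 0, 1]]):
x' = 6 + 4 = 10
y' = 6 + 3 = 9
Result: (10, 9)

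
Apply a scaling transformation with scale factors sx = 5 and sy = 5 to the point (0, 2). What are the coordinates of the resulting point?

Scaling matrix:
[[5, 0], [0, 5]]
Result: (0 × 5, 2 × 5) = (0, 10)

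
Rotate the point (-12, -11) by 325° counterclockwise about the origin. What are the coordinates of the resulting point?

Rotation matrix for 325°: [[cos 325°, -sin 325°], [sin 325°, cos 325°]] ≈ [[0.819152, 0.573576], [-0.573576, 0.819152]]
[[0.819152, 0.573576], [-0.573576, 0.819152]] × [-12, -11]ᵀ ≈ [-16.1392, -2.1278]ᵀ
Result: (-16.1392, -2.1278)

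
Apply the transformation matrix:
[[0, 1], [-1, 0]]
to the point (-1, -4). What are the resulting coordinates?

Matrix multiplication:
[[0, 1], [-1, 0]] × [-1, -4]ᵀ
= [(0)(-1) + (1)(-4), (-1)(-1) + (0)(-4)]ᵀ
= [-4, 1]ᵀ
Result: (-4, 1)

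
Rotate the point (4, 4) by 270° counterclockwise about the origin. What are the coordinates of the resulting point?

Rotation matrix for 270°: [[cos 270°, -sin 270°], [sin 270°, cos 270°]] = [[0, 1], [-1, 0]]
[[0, 1], [-1, 0]] × [4, 4]ᵀ = [4, -4]ᵀ
Result: (4, -4)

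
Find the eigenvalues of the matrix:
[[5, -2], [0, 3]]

Characteristic equation: det(A - λI) = 0
λ² - (trace)λ + (det) = 0
trace = 5 + 3 = 8, det = (5)(3) - (-2)(0) = 15
λ² - (8)λ + (15) = 0
λ = (8 ± √((8)² - 4·(15))) / 2 = (8 ± √4) / 2
Solving: λ = 3, 5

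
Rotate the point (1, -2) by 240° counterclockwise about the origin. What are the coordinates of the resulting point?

Rotation matrix for 240°: [[cos 240°, -sin 240°], [sin 240°, cos 240°]] ≈ [[-0.500000, 0.866025], [-0.866025, -0.500000]]
[[-0.500000, 0.866025], [-0.866025, -0.500000]] × [1, -2]ᵀ ≈ [-2.2321, 0.1340]ᵀ
Result: (-2.2321, 0.1340)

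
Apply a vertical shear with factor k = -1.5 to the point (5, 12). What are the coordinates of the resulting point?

Shear matrix for vertical shear with factor k = -1.5:
[[1, 0], [-1.50, 1]]
Result: (5, 12) → (5, 4.5)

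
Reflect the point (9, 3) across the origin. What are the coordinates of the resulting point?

Reflection across origin: (9, 3) → (-9, -3)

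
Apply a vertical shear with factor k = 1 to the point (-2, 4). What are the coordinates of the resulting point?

Shear matrix for vertical shear with factor k = 1:
[[1, 0], [1, 1]]
Result: (-2, 4) → (-2, 2)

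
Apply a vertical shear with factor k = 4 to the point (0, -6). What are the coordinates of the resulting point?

Shear matrix for vertical shear with factor k = 4:
[[1, 0], [4, 1]]
Result: (0, -6) → (0, -6)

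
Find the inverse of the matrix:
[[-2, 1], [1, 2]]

For [[a,b],[c,d]], inverse = (1/det)·[[d,-b],[-c,a]]
det = (-2)(2) - (1)(1) = -4 - 1 = -5
Inverse = (1/-5)·[[2, -1], [-1, -2]]
= [[-2/5, 1/5], [1/5, 2/5]]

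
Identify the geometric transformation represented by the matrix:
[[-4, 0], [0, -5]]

This matrix represents: non-uniform scaling by sx = -4, sy = -5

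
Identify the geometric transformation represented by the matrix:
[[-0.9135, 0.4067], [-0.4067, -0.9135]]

This matrix represents: rotation by 204° counterclockwise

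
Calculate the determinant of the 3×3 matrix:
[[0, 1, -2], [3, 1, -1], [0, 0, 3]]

Expansion along first row:
det = 0·det([[1,-1],[0,3]]) - 1·det([[3,-1],[0,3]]) + -2·det([[3,1],[0,0]])
    = 0·(1·3 - -1·0) - 1·(3·3 - -1·0) + -2·(3·0 - 1·0)
    = 0·3 - 1·9 + -2·0
    = 0 + -9 + 0 = -9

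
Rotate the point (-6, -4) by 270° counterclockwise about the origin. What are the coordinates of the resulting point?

Rotation matrix for 270°: [[cos 270°, -sin 270°], [sin 270°, cos 270°]] = [[0, 1], [-1, 0]]
[[0, 1], [-1, 0]] × [-6, -4]ᵀ = [-4, 6]ᵀ
Result: (-4, 6)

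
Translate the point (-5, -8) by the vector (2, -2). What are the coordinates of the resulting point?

Translation by (2, -2) (homogeneous matrix [[1, 0, 2], [0, 1, -2], [0, 0, 1]]):
x' = -5 + 2 = -3
y' = -8 + -2 = -10
Result: (-3, -10)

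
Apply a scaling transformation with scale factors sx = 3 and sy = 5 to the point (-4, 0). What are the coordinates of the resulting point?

Scaling matrix:
[[3, 0], [0, 5]]
Result: (-4 × 3, 0 × 5) = (-12, 0)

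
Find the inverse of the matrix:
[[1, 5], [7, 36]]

For [[a,b],[c,d]], inverse = (1/det)·[[d,-b],[-c,a]]
det = (1)(36) - (5)(7) = 36 - 35 = 1
Inverse = [[36, -5], [-7, 1]]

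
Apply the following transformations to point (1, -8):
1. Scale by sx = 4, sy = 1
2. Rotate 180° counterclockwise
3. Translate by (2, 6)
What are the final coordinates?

Step 1: Scale → (4, -8)
Step 2: Rotate 180° → (-4, 8)
Step 3: Translate → (-2, 14)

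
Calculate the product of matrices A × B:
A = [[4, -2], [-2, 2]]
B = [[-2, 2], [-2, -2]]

Matrix multiplication:
C[0][0] = 4×-2 + -2×-2 = -4
C[0][1] = 4×2 + -2×-2 = 12
C[1][0] = -2×-2 + 2×-2 = 0
C[1][1] = -2×2 + 2×-2 = -8
Result: [[-4, 12], [0, -8]]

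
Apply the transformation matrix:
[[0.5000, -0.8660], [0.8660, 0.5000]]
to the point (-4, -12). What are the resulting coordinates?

Matrix multiplication:
[[0.5000, -0.8660], [0.8660, 0.5000]] × [-4, -12]ᵀ
= [(0.5000)(-4) + (-0.8660)(-12), (0.8660)(-4) + (0.5000)(-12)]ᵀ
= [8.3920, -9.4640]ᵀ
Result: (8.3920, -9.4640)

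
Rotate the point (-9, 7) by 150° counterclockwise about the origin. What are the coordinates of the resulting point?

Rotation matrix for 150°: [[cos 150°, -sin 150°], [sin 150°, cos 150°]] ≈ [[-0.866025, -0.500000], [0.500000, -0.866025]]
[[-0.866025, -0.500000], [0.500000, -0.866025]] × [-9, 7]ᵀ ≈ [4.2942, -10.5622]ᵀ
Result: (4.2942, -10.5622)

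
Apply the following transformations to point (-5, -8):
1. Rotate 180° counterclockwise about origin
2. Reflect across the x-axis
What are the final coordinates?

Step 1: Rotate 180° → (5, 8)
Step 2: Reflect across x-axis → (5, -8)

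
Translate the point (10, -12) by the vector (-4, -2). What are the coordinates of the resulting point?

Translation by (-4, -2) (homogeneous matrix [[1, 0, -4], [0, 1, -2], [0, 0, 1]]):
x' = 10 + -4 = 6
y' = -12 + -2 = -14
Result: (6, -14)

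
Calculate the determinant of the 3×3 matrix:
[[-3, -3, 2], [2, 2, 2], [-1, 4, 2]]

Expansion along first row:
det = -3·det([[2,2],[4,2]]) - -3·det([[2,2],[-1,2]]) + 2·det([[2,2],[-1,4]])
    = -3·(2·2 - 2·4) - -3·(2·2 - 2·-1) + 2·(2·4 - 2·-1)
    = -3·-4 - -3·6 + 2·10
    = 12 + 18 + 20 = 50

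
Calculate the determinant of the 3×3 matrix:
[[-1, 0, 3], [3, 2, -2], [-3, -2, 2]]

Expansion along first row:
det = -1·det([[2,-2],[-2,2]]) - 0·det([[3,-2],[-3,2]]) + 3·det([[3,2],[-3,-2]])
    = -1·(2·2 - -2·-2) - 0·(3·2 - -2·-3) + 3·(3·-2 - 2·-3)
    = -1·0 - 0·0 + 3·0
    = 0 + 0 + 0 = 0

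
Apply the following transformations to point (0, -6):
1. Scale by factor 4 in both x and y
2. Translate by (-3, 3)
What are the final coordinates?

Step 1: Scale (0, -6) by 4 → (0, -24)
Step 2: Translate by (-3, 3) → (-3, -21)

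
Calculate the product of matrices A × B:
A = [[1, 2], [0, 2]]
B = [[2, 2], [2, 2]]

Matrix multiplication:
C[0][0] = 1×2 + 2×2 = 6
C[0][1] = 1×2 + 2×2 = 6
C[1][0] = 0×2 + 2×2 = 4
C[1][1] = 0×2 + 2×2 = 4
Result: [[6, 6], [4, 4]]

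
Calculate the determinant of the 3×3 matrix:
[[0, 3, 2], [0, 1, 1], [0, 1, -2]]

Expansion along first row:
det = 0·det([[1,1],[1,-2]]) - 3·det([[0,1],[0,-2]]) + 2·det([[0,1],[0,1]])
    = 0·(1·-2 - 1·1) - 3·(0·-2 - 1·0) + 2·(0·1 - 1·0)
    = 0·-3 - 3·0 + 2·0
    = 0 + 0 + 0 = 0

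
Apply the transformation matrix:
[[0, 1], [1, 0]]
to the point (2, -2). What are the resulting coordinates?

Matrix multiplication:
[[0, 1], [1, 0]] × [2, -2]ᵀ
= [(0)(2) + (1)(-2), (1)(2) + (0)(-2)]ᵀ
= [-2, 2]ᵀ
Result: (-2, 2)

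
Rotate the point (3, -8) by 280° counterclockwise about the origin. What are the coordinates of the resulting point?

Rotation matrix for 280°: [[cos 280°, -sin 280°], [sin 280°, cos 280°]] ≈ [[0.173648, 0.984808], [-0.984808, 0.173648]]
[[0.173648, 0.984808], [-0.984808, 0.173648]] × [3, -8]ᵀ ≈ [-7.3575, -4.3436]ᵀ
Result: (-7.3575, -4.3436)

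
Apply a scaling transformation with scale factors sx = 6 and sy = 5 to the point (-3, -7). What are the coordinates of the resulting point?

Scaling matrix:
[[6, 0], [0, 5]]
Result: (-3 × 6, -7 × 5) = (-18, -35)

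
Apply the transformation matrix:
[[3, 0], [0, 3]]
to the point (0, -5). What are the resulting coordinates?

Matrix multiplication:
[[3, 0], [0, 3]] × [0, -5]ᵀ
= [(3)(0) + (0)(-5), (0)(0) + (3)(-5)]ᵀ
= [0, -15]ᵀ
Result: (0, -15)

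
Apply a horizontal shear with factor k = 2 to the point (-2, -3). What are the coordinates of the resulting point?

Shear matrix for horizontal shear with factor k = 2:
[[1, 2], [0, 1]]
Result: (-2, -3) → (-8, -3)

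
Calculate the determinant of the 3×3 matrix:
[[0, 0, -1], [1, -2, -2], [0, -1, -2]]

Expansion along first row:
det = 0·det([[-2,-2],[-1,-2]]) - 0·det([[1,-2],[0,-2]]) + -1·det([[1,-2],[0,-1]])
    = 0·(-2·-2 - -2·-1) - 0·(1·-2 - -2·0) + -1·(1·-1 - -2·0)
    = 0·2 - 0·-2 + -1·-1
    = 0 + 0 + 1 = 1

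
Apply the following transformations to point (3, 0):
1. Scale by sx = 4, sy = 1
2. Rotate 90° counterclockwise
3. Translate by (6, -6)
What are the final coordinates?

Step 1: Scale → (12, 0)
Step 2: Rotate 90° → (0, 12)
Step 3: Translate → (6, 6)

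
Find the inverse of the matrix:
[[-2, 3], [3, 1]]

For [[a,b],[c,d]], inverse = (1/det)·[[d,-b],[-c,a]]
det = (-2)(1) - (3)(3) = -2 - 9 = -11
Inverse = (1/-11)·[[1, -3], [-3, -2]]
= [[-1/11, 3/11], [3/11, 2/11]]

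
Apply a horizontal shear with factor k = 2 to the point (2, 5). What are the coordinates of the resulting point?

Shear matrix for horizontal shear with factor k = 2:
[[1, 2], [0, 1]]
Result: (2, 5) → (12, 5)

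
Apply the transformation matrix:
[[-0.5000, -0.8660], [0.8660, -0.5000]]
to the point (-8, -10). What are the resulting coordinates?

Matrix multiplication:
[[-0.5000, -0.8660], [0.8660, -0.5000]] × [-8, -10]ᵀ
= [(-0.5000)(-8) + (-0.8660)(-10), (0.8660)(-8) + (-0.5000)(-10)]ᵀ
= [12.6600, -1.9280]ᵀ
Result: (12.6600, -1.9280)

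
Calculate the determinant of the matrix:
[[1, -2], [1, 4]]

For a 2×2 matrix [[a, b], [c, d]], det = ad - bc
det = (1)(4) - (-2)(1) = 4 - -2 = 6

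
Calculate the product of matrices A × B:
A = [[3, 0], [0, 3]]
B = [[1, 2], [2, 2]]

Matrix multiplication:
C[0][0] = 3×1 + 0×2 = 3
C[0][1] = 3×2 + 0×2 = 6
C[1][0] = 0×1 + 3×2 = 6
C[1][1] = 0×2 + 3×2 = 6
Result: [[3, 6], [6, 6]]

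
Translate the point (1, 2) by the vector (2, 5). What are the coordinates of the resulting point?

Translation by (2, 5) (homogeneous matrix [[1, 0, 2], [0, 1, 5], [0, 0, 1]]):
x' = 1 + 2 = 3
y' = 2 + 5 = 7
Result: (3, 7)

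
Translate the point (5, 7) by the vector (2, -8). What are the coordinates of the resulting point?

Translation by (2, -8) (homogeneous matrix [[1, 0, 2], [0, 1, -8], [0, 0, 1]]):
x' = 5 + 2 = 7
y' = 7 + -8 = -1
Result: (7, -1)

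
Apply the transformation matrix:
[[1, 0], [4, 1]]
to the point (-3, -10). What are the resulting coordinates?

Matrix multiplication:
[[1, 0], [4, 1]] × [-3, -10]ᵀ
= [(1)(-3) + (0)(-10), (4)(-3) + (1)(-10)]ᵀ
= [-3, -22]ᵀ
Result: (-3, -22)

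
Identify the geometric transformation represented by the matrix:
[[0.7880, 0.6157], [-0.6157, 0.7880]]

This matrix represents: rotation by 322° counterclockwise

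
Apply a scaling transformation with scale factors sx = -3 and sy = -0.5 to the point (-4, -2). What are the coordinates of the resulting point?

Scaling matrix:
[[-3, 0], [0, -0.50]]
Result: (-4 × -3, -2 × -0.5) = (12, 1)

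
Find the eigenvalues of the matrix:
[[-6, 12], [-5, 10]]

Characteristic equation: det(A - λI) = 0
λ² - (trace)λ + (det) = 0
trace = -6 + 10 = 4, det = (-6)(10) - (12)(-5) = 0
λ² - (4)λ + (0) = 0
λ = (4 ± √((4)² - 4·(0))) / 2 = (4 ± √16) / 2
Solving: λ = 0, 4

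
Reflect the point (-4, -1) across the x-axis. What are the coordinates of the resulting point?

Reflection across x-axis: (-4, -1) → (-4, 1)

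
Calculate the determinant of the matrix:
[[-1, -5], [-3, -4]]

For a 2×2 matrix [[a, b], [c, d]], det = ad - bc
det = (-1)(-4) - (-5)(-3) = 4 - 15 = -11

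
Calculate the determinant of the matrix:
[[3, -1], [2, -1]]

For a 2×2 matrix [[a, b], [c, d]], det = ad - bc
det = (3)(-1) - (-1)(2) = -3 - -2 = -1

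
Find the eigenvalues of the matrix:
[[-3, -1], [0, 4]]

Characteristic equation: det(A - λI) = 0
λ² - (trace)λ + (det) = 0
trace = -3 + 4 = 1, det = (-3)(4) - (-1)(0) = -12
λ² - (1)λ + (-12) = 0
λ = (1 ± √((1)² - 4·(-12))) / 2 = (1 ± √49) / 2
Solving: λ = -3, 4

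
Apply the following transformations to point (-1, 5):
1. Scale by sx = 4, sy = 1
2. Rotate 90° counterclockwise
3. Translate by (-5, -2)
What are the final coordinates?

Step 1: Scale → (-4, 5)
Step 2: Rotate 90° → (-5, -4)
Step 3: Translate → (-10, -6)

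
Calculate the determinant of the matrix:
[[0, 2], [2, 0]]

For a 2×2 matrix [[a, b], [c, d]], det = ad - bc
det = (0)(0) - (2)(2) = 0 - 4 = -4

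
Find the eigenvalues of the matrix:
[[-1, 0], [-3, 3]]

Characteristic equation: det(A - λI) = 0
λ² - (trace)λ + (det) = 0
trace = -1 + 3 = 2, det = (-1)(3) - (0)(-3) = -3
λ² - (2)λ + (-3) = 0
λ = (2 ± √((2)² - 4·(-3))) / 2 = (2 ± √16) / 2
Solving: λ = -1, 3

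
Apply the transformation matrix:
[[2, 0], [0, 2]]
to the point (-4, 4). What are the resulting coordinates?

Matrix multiplication:
[[2, 0], [0, 2]] × [-4, 4]ᵀ
= [(2)(-4) + (0)(4), (0)(-4) + (2)(4)]ᵀ
= [-8, 8]ᵀ
Result: (-8, 8)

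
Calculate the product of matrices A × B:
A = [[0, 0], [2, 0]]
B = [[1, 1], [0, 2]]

Matrix multiplication:
C[0][0] = 0×1 + 0×0 = 0
C[0][1] = 0×1 + 0×2 = 0
C[1][0] = 2×1 + 0×0 = 2
C[1][1] = 2×1 + 0×2 = 2
Result: [[0, 0], [2, 2]]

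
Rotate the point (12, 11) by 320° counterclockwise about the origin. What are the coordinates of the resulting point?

Rotation matrix for 320°: [[cos 320°, -sin 320°], [sin 320°, cos 320°]] ≈ [[0.766044, 0.642788], [-0.642788, 0.766044]]
[[0.766044, 0.642788], [-0.642788, 0.766044]] × [12, 11]ᵀ ≈ [16.2632, 0.7130]ᵀ
Result: (16.2632, 0.7130)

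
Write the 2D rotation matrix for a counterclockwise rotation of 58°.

Rotation matrix formula: [[cos θ, -sin θ], [sin θ, cos θ]]
For θ = 58°:
cos(58°) = 0.5299
sin(58°) = 0.8480
Result: [[0.5299, -0.8480], [0.8480, 0.5299]]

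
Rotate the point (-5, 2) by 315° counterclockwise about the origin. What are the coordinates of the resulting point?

Rotation matrix for 315°: [[cos 315°, -sin 315°], [sin 315°, cos 315°]] ≈ [[0.707107, 0.707107], [-0.707107, 0.707107]]
[[0.707107, 0.707107], [-0.707107, 0.707107]] × [-5, 2]ᵀ ≈ [-2.1213, 4.9497]ᵀ
Result: (-2.1213, 4.9497)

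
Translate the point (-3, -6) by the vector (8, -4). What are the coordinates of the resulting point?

Translation by (8, -4) (homogeneous matrix [[1, 0, 8], [0, 1, -4], [0, 0, 1]]):
x' = -3 + 8 = 5
y' = -6 + -4 = -10
Result: (5, -10)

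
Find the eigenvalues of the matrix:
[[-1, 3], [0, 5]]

Characteristic equation: det(A - λI) = 0
λ² - (trace)λ + (det) = 0
trace = -1 + 5 = 4, det = (-1)(5) - (3)(0) = -5
λ² - (4)λ + (-5) = 0
λ = (4 ± √((4)² - 4·(-5))) / 2 = (4 ± √36) / 2
Solving: λ = -1, 5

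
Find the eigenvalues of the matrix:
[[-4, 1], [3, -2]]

Characteristic equation: det(A - λI) = 0
λ² - (trace)λ + (det) = 0
trace = -4 + -2 = -6, det = (-4)(-2) - (1)(3) = 5
λ² - (-6)λ + (5) = 0
λ = (-6 ± √((-6)² - 4·(5))) / 2 = (-6 ± √16) / 2
Solving: λ = -5, -1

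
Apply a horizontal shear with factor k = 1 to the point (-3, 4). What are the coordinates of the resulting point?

Shear matrix for horizontal shear with factor k = 1:
[[1, 1], [0, 1]]
Result: (-3, 4) → (1, 4)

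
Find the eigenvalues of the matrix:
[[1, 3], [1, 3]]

Characteristic equation: det(A - λI) = 0
λ² - (trace)λ + (det) = 0
trace = 1 + 3 = 4, det = (1)(3) - (3)(1) = 0
λ² - (4)λ + (0) = 0
λ = (4 ± √((4)² - 4·(0))) / 2 = (4 ± √16) / 2
Solving: λ = 0, 4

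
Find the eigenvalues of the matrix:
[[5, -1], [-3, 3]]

Characteristic equation: det(A - λI) = 0
λ² - (trace)λ + (det) = 0
trace = 5 + 3 = 8, det = (5)(3) - (-1)(-3) = 12
λ² - (8)λ + (12) = 0
λ = (8 ± √((8)² - 4·(12))) / 2 = (8 ± √16) / 2
Solving: λ = 2, 6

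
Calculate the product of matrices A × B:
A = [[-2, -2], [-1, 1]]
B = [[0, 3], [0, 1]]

Matrix multiplication:
C[0][0] = -2×0 + -2×0 = 0
C[0][1] = -2×3 + -2×1 = -8
C[1][0] = -1×0 + 1×0 = 0
C[1][1] = -1×3 + 1×1 = -2
Result: [[0, -8], [0, -2]]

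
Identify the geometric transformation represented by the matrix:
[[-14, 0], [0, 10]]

This matrix represents: non-uniform scaling by sx = -14, sy = 10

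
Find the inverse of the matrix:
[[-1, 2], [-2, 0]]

For [[a,b],[c,d]], inverse = (1/det)·[[d,-b],[-c,a]]
det = (-1)(0) - (2)(-2) = 0 - -4 = 4
Inverse = (1/4)·[[0, -2], [2, -1]]
= [[0, -1/2], [1/2, -1/4]]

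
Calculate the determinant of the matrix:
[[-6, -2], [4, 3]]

For a 2×2 matrix [[a, b], [c, d]], det = ad - bc
det = (-6)(3) - (-2)(4) = -18 - -8 = -10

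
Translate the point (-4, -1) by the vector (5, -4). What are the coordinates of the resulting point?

Translation by (5, -4) (homogeneous matrix [[1, 0, 5], [0, 1, -4], [0, 0, 1]]):
x' = -4 + 5 = 1
y' = -1 + -4 = -5
Result: (1, -5)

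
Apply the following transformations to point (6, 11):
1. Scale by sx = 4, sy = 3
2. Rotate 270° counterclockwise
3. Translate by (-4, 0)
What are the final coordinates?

Step 1: Scale → (24, 33)
Step 2: Rotate 270° → (33, -24)
Step 3: Translate → (29, -24)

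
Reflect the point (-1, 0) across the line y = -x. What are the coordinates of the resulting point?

Reflection across line y = -x: (-1, 0) → (0, 1)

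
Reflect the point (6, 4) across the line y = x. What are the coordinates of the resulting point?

Reflection across line y = x: (6, 4) → (4, 6)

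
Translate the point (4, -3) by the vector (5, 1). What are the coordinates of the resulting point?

Translation by (5, 1) (homogeneous matrix [[1, 0, 5], [0, 1, 1], [0, 0, 1]]):
x' = 4 + 5 = 9
y' = -3 + 1 = -2
Result: (9, -2)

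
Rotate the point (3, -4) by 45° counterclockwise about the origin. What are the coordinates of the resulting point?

Rotation matrix for 45°: [[cos 45°, -sin 45°], [sin 45°, cos 45°]] ≈ [[0.707107, -0.707107], [0.707107, 0.707107]]
[[0.707107, -0.707107], [0.707107, 0.707107]] × [3, -4]ᵀ ≈ [4.9497, -0.7071]ᵀ
Result: (4.9497, -0.7071)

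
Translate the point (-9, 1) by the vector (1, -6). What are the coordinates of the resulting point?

Translation by (1, -6) (homogeneous matrix [[1, 0, 1], [0, 1, -6], [0, 0, 1]]):
x' = -9 + 1 = -8
y' = 1 + -6 = -5
Result: (-8, -5)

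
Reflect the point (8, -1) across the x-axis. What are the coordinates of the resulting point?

Reflection across x-axis: (8, -1) → (8, 1)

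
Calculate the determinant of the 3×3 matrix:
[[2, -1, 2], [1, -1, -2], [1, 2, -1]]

Expansion along first row:
det = 2·det([[-1,-2],[2,-1]]) - -1·det([[1,-2],[1,-1]]) + 2·det([[1,-1],[1,2]])
    = 2·(-1·-1 - -2·2) - -1·(1·-1 - -2·1) + 2·(1·2 - -1·1)
    = 2·5 - -1·1 + 2·3
    = 10 + 1 + 6 = 17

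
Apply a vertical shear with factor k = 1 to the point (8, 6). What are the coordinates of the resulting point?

Shear matrix for vertical shear with factor k = 1:
[[1, 0], [1, 1]]
Result: (8, 6) → (8, 14)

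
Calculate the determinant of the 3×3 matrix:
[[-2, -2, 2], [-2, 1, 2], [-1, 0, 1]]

Expansion along first row:
det = -2·det([[1,2],[0,1]]) - -2·det([[-2,2],[-1,1]]) + 2·det([[-2,1],[-1,0]])
    = -2·(1·1 - 2·0) - -2·(-2·1 - 2·-1) + 2·(-2·0 - 1·-1)
    = -2·1 - -2·0 + 2·1
    = -2 + 0 + 2 = 0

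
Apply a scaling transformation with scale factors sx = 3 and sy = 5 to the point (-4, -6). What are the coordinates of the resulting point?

Scaling matrix:
[[3, 0], [0, 5]]
Result: (-4 × 3, -6 × 5) = (-12, -30)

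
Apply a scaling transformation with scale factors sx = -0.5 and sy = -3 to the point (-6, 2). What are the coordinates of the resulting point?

Scaling matrix:
[[-0.50, 0], [0, -3]]
Result: (-6 × -0.5, 2 × -3) = (3, -6)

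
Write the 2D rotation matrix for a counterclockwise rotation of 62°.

Rotation matrix formula: [[cos θ, -sin θ], [sin θ, cos θ]]
For θ = 62°:
cos(62°) = 0.4695
sin(62°) = 0.8829
Result: [[0.4695, -0.8829], [0.8829, 0.4695]]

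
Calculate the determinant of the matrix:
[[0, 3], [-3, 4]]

For a 2×2 matrix [[a, b], [c, d]], det = ad - bc
det = (0)(4) - (3)(-3) = 0 - -9 = 9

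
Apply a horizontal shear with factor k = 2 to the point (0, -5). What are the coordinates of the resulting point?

Shear matrix for horizontal shear with factor k = 2:
[[1, 2], [0, 1]]
Result: (0, -5) → (-10, -5)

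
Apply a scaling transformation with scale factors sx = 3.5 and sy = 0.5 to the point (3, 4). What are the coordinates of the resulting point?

Scaling matrix:
[[3.50, 0], [0, 0.50]]
Result: (3 × 3.5, 4 × 0.5) = (10.5, 2)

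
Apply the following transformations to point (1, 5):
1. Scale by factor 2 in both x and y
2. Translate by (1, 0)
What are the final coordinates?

Step 1: Scale (1, 5) by 2 → (2, 10)
Step 2: Translate by (1, 0) → (3, 10)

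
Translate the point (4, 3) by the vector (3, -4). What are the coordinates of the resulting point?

Translation by (3, -4) (homogeneous matrix [[1, 0, 3], [0, 1, -4], [0, 0, 1]]):
x' = 4 + 3 = 7
y' = 3 + -4 = -1
Result: (7, -1)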